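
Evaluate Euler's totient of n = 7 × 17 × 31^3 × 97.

φ(7) = 7 − 1 = 6.
φ(17) = 17 − 1 = 16.
φ(31^3) = 31^2·(31−1) = 961·30 = 28830.
φ(97) = 97 − 1 = 96.
φ(343877513) = 6 × 16 × 28830 × 96 = 265697280.

265697280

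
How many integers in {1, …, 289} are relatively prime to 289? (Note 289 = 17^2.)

φ(289) = 289 · (1 − 1/17)
       = 289 · 16/17 = 272.

272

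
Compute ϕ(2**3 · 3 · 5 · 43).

1344

φ(5160) = 5160 · (1 − 1/2) · (1 − 1/3) · (1 − 1/5) · (1 − 1/43)
       = 5160 · 336/1290 = 1344.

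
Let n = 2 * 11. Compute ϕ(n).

10

φ(22) = 22 · (1 − 1/2) · (1 − 1/11)
       = 22 · 10/22 = 10.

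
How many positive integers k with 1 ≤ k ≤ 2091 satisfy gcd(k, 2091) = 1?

2091 = 3 * 17 * 41.
φ(3) = 3 − 1 = 2.
φ(17) = 17 − 1 = 16.
φ(41) = 41 − 1 = 40.
Multiply: 2 · 16 · 40 = 1280.

1280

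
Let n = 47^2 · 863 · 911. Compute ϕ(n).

φ(1736700337) = 1736700337 · (1 − 1/47) · (1 − 1/863) · (1 − 1/911)
       = 1736700337 · 36083320/36951071 = 1695916040.

1695916040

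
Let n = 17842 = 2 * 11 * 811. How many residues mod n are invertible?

φ(17842) = 17842 · (1 − 1/2) · (1 − 1/11) · (1 − 1/811)
       = 17842 · 8100/17842 = 8100.

8100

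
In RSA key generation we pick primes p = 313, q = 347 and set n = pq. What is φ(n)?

107952

φ(n) = (p − 1)(q − 1) = (313−1)(347−1) = 312·346 = 107952.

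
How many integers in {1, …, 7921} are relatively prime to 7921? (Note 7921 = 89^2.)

φ(89^2) = 89^2 − 89^1 = 7921 − 89 = 7832.

7832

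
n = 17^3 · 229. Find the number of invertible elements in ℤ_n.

1054272

φ(1125077) = 1125077 · (1 − 1/17) · (1 − 1/229)
       = 1125077 · 3648/3893 = 1054272.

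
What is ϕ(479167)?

479167 = 13 · 29 · 31 · 41.
φ(479167) = 479167 · (1 − 1/13) · (1 − 1/29) · (1 − 1/31) · (1 − 1/41)
       = 479167 · 403200/479167 = 403200.

403200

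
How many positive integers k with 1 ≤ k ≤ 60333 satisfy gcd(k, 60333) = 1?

Factor 60333: 60333 = 3 · 7 · 13^2 · 17.
φ(60333) = 60333 · (1 − 1/3) · (1 − 1/7) · (1 − 1/13) · (1 − 1/17)
       = 60333 · 2304/4641 = 29952.

29952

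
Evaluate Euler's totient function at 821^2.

673220

φ(674041) = 674041 · (1 − 1/821)
       = 674041 · 820/821 = 673220.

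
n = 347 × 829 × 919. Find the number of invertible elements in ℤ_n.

262995984

φ(264362297) = 264362297 · (1 − 1/347) · (1 − 1/829) · (1 − 1/919)
       = 264362297 · 262995984/264362297 = 262995984.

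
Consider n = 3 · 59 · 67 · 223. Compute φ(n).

φ(3) = 3 − 1 = 2.
φ(59) = 59 − 1 = 58.
φ(67) = 67 − 1 = 66.
φ(223) = 223 − 1 = 222.
Since φ is multiplicative, φ(2644557) = 2 · 58 · 66 · 222 = 1699632.

1699632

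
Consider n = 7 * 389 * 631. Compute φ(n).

φ(7) = 7 − 1 = 6.
φ(389) = 389 − 1 = 388.
φ(631) = 631 − 1 = 630.
φ(1718213) = 6 × 388 × 630 = 1466640.

1466640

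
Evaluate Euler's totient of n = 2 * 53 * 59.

3016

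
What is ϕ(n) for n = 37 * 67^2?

159192

φ(37) = 37 − 1 = 36.
φ(67^2) = 67^1·(67−1) = 67·66 = 4422.
Since φ is multiplicative, φ(166093) = 36 · 4422 = 159192.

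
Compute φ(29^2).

812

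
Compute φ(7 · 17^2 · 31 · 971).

47491200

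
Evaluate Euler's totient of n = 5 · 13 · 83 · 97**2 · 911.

33353349120

φ(46243776605) = 46243776605 · (1 − 1/5) · (1 − 1/13) · (1 − 1/83) · (1 − 1/97) · (1 − 1/911)
       = 46243776605 · 343848960/476739965 = 33353349120.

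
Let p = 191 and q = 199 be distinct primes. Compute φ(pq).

For distinct primes, φ(pq) = (p−1)(q−1) = 190 × 198 = 37620.

37620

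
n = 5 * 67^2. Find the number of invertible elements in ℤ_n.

17688

φ(22445) = 22445 · (1 − 1/5) · (1 − 1/67)
       = 22445 · 264/335 = 17688.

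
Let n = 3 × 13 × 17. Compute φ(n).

φ(3) = 3 − 1 = 2.
φ(13) = 13 − 1 = 12.
φ(17) = 17 − 1 = 16.
Multiply: 2 · 12 · 16 = 384.

384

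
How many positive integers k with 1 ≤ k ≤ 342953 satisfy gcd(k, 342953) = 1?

First factor: 342953 = 13 · 23 · 31 · 37.
φ(342953) = 342953 · (1 − 1/13) · (1 − 1/23) · (1 − 1/31) · (1 − 1/37)
       = 342953 · 285120/342953 = 285120.

285120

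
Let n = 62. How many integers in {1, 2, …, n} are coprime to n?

30

Prime factorization: 62 = 2 · 31.
φ(62) = 62 · (1 − 1/2) · (1 − 1/31)
       = 62 · 30/62 = 30.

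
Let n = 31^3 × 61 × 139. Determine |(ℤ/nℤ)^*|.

φ(31^3) = 31^2·(31−1) = 961·30 = 28830.
φ(61) = 61 − 1 = 60.
φ(139) = 139 − 1 = 138.
Multiply: 28830 · 60 · 138 = 238712400.

238712400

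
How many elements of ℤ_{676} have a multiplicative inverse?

First factor: 676 = 2^2 · 13^2.
φ(676) = 676 · (1 − 1/2) · (1 − 1/13)
       = 676 · 12/26 = 312.

312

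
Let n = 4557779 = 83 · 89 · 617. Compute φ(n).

4445056

φ(4557779) = 4557779 · (1 − 1/83) · (1 − 1/89) · (1 − 1/617)
       = 4557779 · 4445056/4557779 = 4445056.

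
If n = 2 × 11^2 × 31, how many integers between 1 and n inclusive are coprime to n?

φ(7502) = 7502 · (1 − 1/2) · (1 − 1/11) · (1 − 1/31)
       = 7502 · 300/682 = 3300.

3300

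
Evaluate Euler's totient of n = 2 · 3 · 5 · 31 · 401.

96000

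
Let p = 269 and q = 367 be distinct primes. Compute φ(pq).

98088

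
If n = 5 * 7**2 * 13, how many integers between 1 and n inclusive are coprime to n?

φ(5) = 5 − 1 = 4.
φ(7^2) = 7^2 − 7^1 = 49 − 7 = 42.
φ(13) = 13 − 1 = 12.
Multiply: 4 · 42 · 12 = 2016.

2016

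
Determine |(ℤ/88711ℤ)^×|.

Prime factorization: 88711 = 7 · 19 · 23 · 29.
φ(7) = 7 − 1 = 6.
φ(19) = 19 − 1 = 18.
φ(23) = 23 − 1 = 22.
φ(29) = 29 − 1 = 28.
Since φ is multiplicative, φ(88711) = 6 · 18 · 22 · 28 = 66528.

66528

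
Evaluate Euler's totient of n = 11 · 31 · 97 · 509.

φ(11) = 11 − 1 = 10.
φ(31) = 31 − 1 = 30.
φ(97) = 97 − 1 = 96.
φ(509) = 509 − 1 = 508.
φ(16836193) = 10 × 30 × 96 × 508 = 14630400.

14630400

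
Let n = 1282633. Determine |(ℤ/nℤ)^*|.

1039680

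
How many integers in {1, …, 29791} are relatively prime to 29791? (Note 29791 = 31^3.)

28830

φ(31^3) = 31^2·(31−1) = 961·30 = 28830.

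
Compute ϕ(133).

First factor: 133 = 7 * 19.
φ(133) = 133 · (1 − 1/7) · (1 − 1/19)
       = 133 · 108/133 = 108.

108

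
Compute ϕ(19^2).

φ(19^2) = 19^2 − 19^1 = 361 − 19 = 342.

342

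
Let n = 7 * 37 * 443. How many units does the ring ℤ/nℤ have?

φ(114737) = 114737 · (1 − 1/7) · (1 − 1/37) · (1 − 1/443)
       = 114737 · 95472/114737 = 95472.

95472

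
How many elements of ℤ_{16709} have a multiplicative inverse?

16709 = 7^2 × 11 × 31.
φ(7^2) = 7^2 − 7^1 = 49 − 7 = 42.
φ(11) = 11 − 1 = 10.
φ(31) = 31 − 1 = 30.
Multiply: 42 · 10 · 30 = 12600.

12600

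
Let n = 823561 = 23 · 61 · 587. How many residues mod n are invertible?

773520

φ(823561) = 823561 · (1 − 1/23) · (1 − 1/61) · (1 − 1/587)
       = 823561 · 773520/823561 = 773520.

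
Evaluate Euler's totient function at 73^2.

5256

φ(73^2) = 73^1·(73−1) = 73·72 = 5256.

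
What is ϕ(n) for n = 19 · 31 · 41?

φ(24149) = 24149 · (1 − 1/19) · (1 − 1/31) · (1 − 1/41)
       = 24149 · 21600/24149 = 21600.

21600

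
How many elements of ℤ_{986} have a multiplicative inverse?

Factor 986: 986 = 2 * 17 * 29.
φ(2) = 2 − 1 = 1.
φ(17) = 17 − 1 = 16.
φ(29) = 29 − 1 = 28.
Since φ is multiplicative, φ(986) = 1 · 16 · 28 = 448.

448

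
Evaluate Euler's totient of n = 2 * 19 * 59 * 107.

110664

φ(239894) = 239894 · (1 − 1/2) · (1 − 1/19) · (1 − 1/59) · (1 − 1/107)
       = 239894 · 110664/239894 = 110664.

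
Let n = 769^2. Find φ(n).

590592

φ(591361) = 591361 · (1 − 1/769)
       = 591361 · 768/769 = 590592.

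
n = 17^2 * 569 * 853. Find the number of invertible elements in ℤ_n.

131630592

φ(140268173) = 140268173 · (1 − 1/17) · (1 − 1/569) · (1 − 1/853)
       = 140268173 · 7742976/8251069 = 131630592.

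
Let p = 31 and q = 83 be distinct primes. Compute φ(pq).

φ(n) = (p − 1)(q − 1) = (31−1)(83−1) = 30·82 = 2460.

2460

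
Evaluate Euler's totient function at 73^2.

5256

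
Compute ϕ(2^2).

φ(2^2) = 2^1·(2−1) = 2·1 = 2.

2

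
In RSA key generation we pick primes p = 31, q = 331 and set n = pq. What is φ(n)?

φ(pq) = (p−1)(q−1) = 30 · 330 = 9900.

9900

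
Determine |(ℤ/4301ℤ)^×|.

Factor 4301: 4301 = 11 · 17 · 23.
φ(11) = 11 − 1 = 10.
φ(17) = 17 − 1 = 16.
φ(23) = 23 − 1 = 22.
Since φ is multiplicative, φ(4301) = 10 · 16 · 22 = 3520.

3520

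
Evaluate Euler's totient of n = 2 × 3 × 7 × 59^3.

2422776

φ(8625918) = 8625918 · (1 − 1/2) · (1 − 1/3) · (1 − 1/7) · (1 − 1/59)
       = 8625918 · 696/2478 = 2422776.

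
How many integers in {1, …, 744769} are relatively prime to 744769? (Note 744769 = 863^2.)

743906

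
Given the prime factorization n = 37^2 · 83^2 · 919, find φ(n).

8322213456

φ(37^2) = 37^1·(37−1) = 37·36 = 1332.
φ(83^2) = 83^2 − 83^1 = 6889 − 83 = 6806.
φ(919) = 919 − 1 = 918.
Since φ is multiplicative, φ(8667126679) = 1332 · 6806 · 918 = 8322213456.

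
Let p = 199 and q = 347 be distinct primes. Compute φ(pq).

φ(n) = (p − 1)(q − 1) = (199−1)(347−1) = 198·346 = 68508.

68508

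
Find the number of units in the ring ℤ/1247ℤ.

First factor: 1247 = 29 · 43.
φ(29) = 29 − 1 = 28.
φ(43) = 43 − 1 = 42.
Since φ is multiplicative, φ(1247) = 28 · 42 = 1176.

1176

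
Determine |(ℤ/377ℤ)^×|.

377 = 13 · 29.
φ(377) = 377 · (1 − 1/13) · (1 − 1/29)
       = 377 · 336/377 = 336.

336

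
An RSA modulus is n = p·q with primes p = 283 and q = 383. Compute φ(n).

φ(n) = (p − 1)(q − 1) = (283−1)(383−1) = 282·382 = 107724.

107724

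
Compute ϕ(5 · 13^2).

624

φ(845) = 845 · (1 − 1/5) · (1 − 1/13)
       = 845 · 48/65 = 624.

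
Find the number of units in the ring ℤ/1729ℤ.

1296

First factor: 1729 = 7 * 13 * 19.
φ(1729) = 1729 · (1 − 1/7) · (1 − 1/13) · (1 − 1/19)
       = 1729 · 1296/1729 = 1296.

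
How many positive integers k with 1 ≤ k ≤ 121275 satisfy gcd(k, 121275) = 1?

121275 = 3**2 · 5**2 · 7**2 · 11.
φ(3^2) = 3^1·(3−1) = 3·2 = 6.
φ(5^2) = 5^2 − 5^1 = 25 − 5 = 20.
φ(7^2) = 7^1·(7−1) = 7·6 = 42.
φ(11) = 11 − 1 = 10.
φ(121275) = 6 × 20 × 42 × 10 = 50400.

50400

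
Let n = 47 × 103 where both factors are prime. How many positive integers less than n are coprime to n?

4692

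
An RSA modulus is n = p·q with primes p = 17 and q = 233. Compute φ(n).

For distinct primes, φ(pq) = (p−1)(q−1) = 16 × 232 = 3712.

3712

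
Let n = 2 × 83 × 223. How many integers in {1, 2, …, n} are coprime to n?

18204

φ(37018) = 37018 · (1 − 1/2) · (1 − 1/83) · (1 − 1/223)
       = 37018 · 18204/37018 = 18204.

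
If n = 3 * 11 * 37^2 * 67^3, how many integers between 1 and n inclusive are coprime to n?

φ(3) = 3 − 1 = 2.
φ(11) = 11 − 1 = 10.
φ(37^2) = 37^2 − 37^1 = 1369 − 37 = 1332.
φ(67^3) = 67^2·(67−1) = 4489·66 = 296274.
φ(13587570051) = 2 × 10 × 1332 × 296274 = 7892739360.

7892739360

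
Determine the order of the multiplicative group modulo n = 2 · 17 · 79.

1248

φ(2686) = 2686 · (1 − 1/2) · (1 − 1/17) · (1 − 1/79)
       = 2686 · 1248/2686 = 1248.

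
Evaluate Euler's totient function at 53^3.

146068

φ(53^3) = 53^3 − 53^2 = 148877 − 2809 = 146068.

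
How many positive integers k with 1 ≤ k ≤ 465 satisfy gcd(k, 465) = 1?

240

Factor 465: 465 = 3 · 5 · 31.
φ(3) = 3 − 1 = 2.
φ(5) = 5 − 1 = 4.
φ(31) = 31 − 1 = 30.
Since φ is multiplicative, φ(465) = 2 · 4 · 30 = 240.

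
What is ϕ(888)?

Prime factorization: 888 = 2**3 · 3 · 37.
φ(2^3) = 2^2·(2−1) = 4·1 = 4.
φ(3) = 3 − 1 = 2.
φ(37) = 37 − 1 = 36.
φ(888) = 4 × 2 × 36 = 288.

288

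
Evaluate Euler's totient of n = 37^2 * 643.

855144

φ(880267) = 880267 · (1 − 1/37) · (1 − 1/643)
       = 880267 · 23112/23791 = 855144.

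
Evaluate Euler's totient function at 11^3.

1210

φ(11^3) = 11^2·(11−1) = 121·10 = 1210.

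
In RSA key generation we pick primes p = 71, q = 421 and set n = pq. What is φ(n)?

For distinct primes, φ(pq) = (p−1)(q−1) = 70 × 420 = 29400.

29400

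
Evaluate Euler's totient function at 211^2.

φ(211^2) = 211^2 − 211^1 = 44521 − 211 = 44310.

44310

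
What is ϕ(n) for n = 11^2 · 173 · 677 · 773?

9873818240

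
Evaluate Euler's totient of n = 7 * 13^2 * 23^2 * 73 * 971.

33077341440

φ(44359077581) = 44359077581 · (1 − 1/7) · (1 − 1/13) · (1 − 1/23) · (1 − 1/73) · (1 − 1/971)
       = 44359077581 · 110626560/148358119 = 33077341440.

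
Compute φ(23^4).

267674

φ(23^4) = 23^3·(23−1) = 12167·22 = 267674.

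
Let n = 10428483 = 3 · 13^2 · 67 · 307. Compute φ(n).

6301152

φ(10428483) = 10428483 · (1 − 1/3) · (1 − 1/13) · (1 − 1/67) · (1 − 1/307)
       = 10428483 · 484704/802191 = 6301152.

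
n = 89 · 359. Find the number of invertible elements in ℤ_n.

31504

φ(89) = 89 − 1 = 88.
φ(359) = 359 − 1 = 358.
Multiply: 88 · 358 = 31504.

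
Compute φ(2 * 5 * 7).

24

φ(2) = 2 − 1 = 1.
φ(5) = 5 − 1 = 4.
φ(7) = 7 − 1 = 6.
Since φ is multiplicative, φ(70) = 1 · 4 · 6 = 24.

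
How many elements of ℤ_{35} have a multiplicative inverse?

Factor 35: 35 = 5 · 7.
φ(35) = 35 · (1 − 1/5) · (1 − 1/7)
       = 35 · 24/35 = 24.

24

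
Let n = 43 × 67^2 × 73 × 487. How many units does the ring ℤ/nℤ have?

φ(43) = 43 − 1 = 42.
φ(67^2) = 67^1·(67−1) = 67·66 = 4422.
φ(73) = 73 − 1 = 72.
φ(487) = 487 − 1 = 486.
φ(6862302877) = 42 × 4422 × 72 × 486 = 6498854208.

6498854208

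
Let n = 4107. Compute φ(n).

2664

4107 = 3 * 37**2.
φ(3) = 3 − 1 = 2.
φ(37^2) = 37^2 − 37^1 = 1369 − 37 = 1332.
Multiply: 2 · 1332 = 2664.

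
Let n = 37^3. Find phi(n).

49284

φ(37^3) = 37^2·(37−1) = 1369·36 = 49284.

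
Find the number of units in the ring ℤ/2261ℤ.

1728

First factor: 2261 = 7 × 17 × 19.
φ(7) = 7 − 1 = 6.
φ(17) = 17 − 1 = 16.
φ(19) = 19 − 1 = 18.
φ(2261) = 6 × 16 × 18 = 1728.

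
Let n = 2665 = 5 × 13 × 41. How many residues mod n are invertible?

1920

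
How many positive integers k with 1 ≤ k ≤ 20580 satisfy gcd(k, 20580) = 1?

4704

Prime factorization: 20580 = 2^2 * 3 * 5 * 7^3.
φ(2^2) = 2^2 − 2^1 = 4 − 2 = 2.
φ(3) = 3 − 1 = 2.
φ(5) = 5 − 1 = 4.
φ(7^3) = 7^3 − 7^2 = 343 − 49 = 294.
φ(20580) = 2 × 2 × 4 × 294 = 4704.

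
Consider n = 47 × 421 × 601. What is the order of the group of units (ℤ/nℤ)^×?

φ(47) = 47 − 1 = 46.
φ(421) = 421 − 1 = 420.
φ(601) = 601 − 1 = 600.
Since φ is multiplicative, φ(11891987) = 46 · 420 · 600 = 11592000.

11592000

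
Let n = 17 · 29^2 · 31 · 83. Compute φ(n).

31960320

φ(36786181) = 36786181 · (1 − 1/17) · (1 − 1/29) · (1 − 1/31) · (1 − 1/83)
       = 36786181 · 1102080/1268489 = 31960320.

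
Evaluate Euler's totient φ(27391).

21168

Prime factorization: 27391 = 7**2 * 13 * 43.
φ(27391) = 27391 · (1 − 1/7) · (1 − 1/13) · (1 − 1/43)
       = 27391 · 3024/3913 = 21168.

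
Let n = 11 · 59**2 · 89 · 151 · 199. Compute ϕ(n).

89437392000

φ(102403957051) = 102403957051 · (1 − 1/11) · (1 − 1/59) · (1 − 1/89) · (1 − 1/151) · (1 − 1/199)
       = 102403957051 · 1515888000/1735660289 = 89437392000.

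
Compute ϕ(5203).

Factor 5203: 5203 = 11**2 × 43.
φ(11^2) = 11^2 − 11^1 = 121 − 11 = 110.
φ(43) = 43 − 1 = 42.
Multiply: 110 · 42 = 4620.

4620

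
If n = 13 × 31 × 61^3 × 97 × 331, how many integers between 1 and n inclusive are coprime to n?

2546235648000

φ(13) = 13 − 1 = 12.
φ(31) = 31 − 1 = 30.
φ(61^3) = 61^2·(61−1) = 3721·60 = 223260.
φ(97) = 97 − 1 = 96.
φ(331) = 331 − 1 = 330.
φ(2936934623701) = 12 × 30 × 223260 × 96 × 330 = 2546235648000.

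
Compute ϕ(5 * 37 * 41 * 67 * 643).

244062720

φ(5) = 5 − 1 = 4.
φ(37) = 37 − 1 = 36.
φ(41) = 41 − 1 = 40.
φ(67) = 67 − 1 = 66.
φ(643) = 643 − 1 = 642.
φ(326769385) = 4 × 36 × 40 × 66 × 642 = 244062720.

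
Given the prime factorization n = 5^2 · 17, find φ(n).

320

φ(425) = 425 · (1 − 1/5) · (1 − 1/17)
       = 425 · 64/85 = 320.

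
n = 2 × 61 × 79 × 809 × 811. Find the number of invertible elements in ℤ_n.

3062966400

φ(6323482162) = 6323482162 · (1 − 1/2) · (1 − 1/61) · (1 − 1/79) · (1 − 1/809) · (1 − 1/811)
       = 6323482162 · 3062966400/6323482162 = 3062966400.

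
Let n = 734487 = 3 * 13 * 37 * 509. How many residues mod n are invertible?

φ(3) = 3 − 1 = 2.
φ(13) = 13 − 1 = 12.
φ(37) = 37 − 1 = 36.
φ(509) = 509 − 1 = 508.
φ(734487) = 2 × 12 × 36 × 508 = 438912.

438912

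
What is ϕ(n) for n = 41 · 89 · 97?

337920

φ(41) = 41 − 1 = 40.
φ(89) = 89 − 1 = 88.
φ(97) = 97 − 1 = 96.
Multiply: 40 · 88 · 96 = 337920.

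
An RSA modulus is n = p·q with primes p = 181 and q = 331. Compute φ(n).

φ(59911) = 59911 · (1 − 1/181) · (1 − 1/331)
       = 59911 · 59400/59911 = 59400.

59400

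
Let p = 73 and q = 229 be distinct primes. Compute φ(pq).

16416

For distinct primes, φ(pq) = (p−1)(q−1) = 72 × 228 = 16416.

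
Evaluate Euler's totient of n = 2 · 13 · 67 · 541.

427680

φ(2) = 2 − 1 = 1.
φ(13) = 13 − 1 = 12.
φ(67) = 67 − 1 = 66.
φ(541) = 541 − 1 = 540.
φ(942422) = 1 × 12 × 66 × 540 = 427680.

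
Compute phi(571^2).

325470

φ(326041) = 326041 · (1 − 1/571)
       = 326041 · 570/571 = 325470.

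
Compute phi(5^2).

φ(5^2) = 5^2 − 5^1 = 25 − 5 = 20.

20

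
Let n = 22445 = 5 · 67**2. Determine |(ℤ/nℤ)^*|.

φ(22445) = 22445 · (1 − 1/5) · (1 − 1/67)
       = 22445 · 264/335 = 17688.

17688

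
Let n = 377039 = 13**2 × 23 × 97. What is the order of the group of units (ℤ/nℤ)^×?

329472

φ(377039) = 377039 · (1 − 1/13) · (1 − 1/23) · (1 − 1/97)
       = 377039 · 25344/29003 = 329472.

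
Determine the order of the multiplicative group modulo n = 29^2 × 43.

φ(29^2) = 29^2 − 29^1 = 841 − 29 = 812.
φ(43) = 43 − 1 = 42.
Since φ is multiplicative, φ(36163) = 812 · 42 = 34104.

34104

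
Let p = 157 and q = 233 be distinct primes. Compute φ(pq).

36192

φ(157) = 157 − 1 = 156.
φ(233) = 233 − 1 = 232.
φ(36581) = 156 × 232 = 36192.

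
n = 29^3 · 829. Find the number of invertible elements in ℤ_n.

φ(20218481) = 20218481 · (1 − 1/29) · (1 − 1/829)
       = 20218481 · 23184/24041 = 19497744.

19497744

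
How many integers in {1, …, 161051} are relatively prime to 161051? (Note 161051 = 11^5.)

146410

φ(11^5) = 11^5 − 11^4 = 161051 − 14641 = 146410.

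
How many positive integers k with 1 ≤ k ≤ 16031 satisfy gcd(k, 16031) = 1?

16031 = 17 × 23 × 41.
φ(16031) = 16031 · (1 − 1/17) · (1 − 1/23) · (1 − 1/41)
       = 16031 · 14080/16031 = 14080.

14080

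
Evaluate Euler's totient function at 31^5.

φ(28629151) = 28629151 · (1 − 1/31)
       = 28629151 · 30/31 = 27705630.

27705630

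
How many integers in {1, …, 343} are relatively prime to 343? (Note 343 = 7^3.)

294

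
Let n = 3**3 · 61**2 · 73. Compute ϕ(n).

φ(7334091) = 7334091 · (1 − 1/3) · (1 − 1/61) · (1 − 1/73)
       = 7334091 · 8640/13359 = 4743360.

4743360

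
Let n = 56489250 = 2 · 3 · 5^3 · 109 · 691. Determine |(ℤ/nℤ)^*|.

14904000

φ(56489250) = 56489250 · (1 − 1/2) · (1 − 1/3) · (1 − 1/5) · (1 − 1/109) · (1 − 1/691)
       = 56489250 · 596160/2259570 = 14904000.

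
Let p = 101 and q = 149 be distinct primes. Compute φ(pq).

14800

φ(101) = 101 − 1 = 100.
φ(149) = 149 − 1 = 148.
Since φ is multiplicative, φ(15049) = 100 · 148 = 14800.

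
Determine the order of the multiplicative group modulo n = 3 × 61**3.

φ(3) = 3 − 1 = 2.
φ(61^3) = 61^2·(61−1) = 3721·60 = 223260.
Multiply: 2 · 223260 = 446520.

446520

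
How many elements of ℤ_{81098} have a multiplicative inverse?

81098 = 2 · 23 · 41 · 43.
φ(81098) = 81098 · (1 − 1/2) · (1 − 1/23) · (1 − 1/41) · (1 − 1/43)
       = 81098 · 36960/81098 = 36960.

36960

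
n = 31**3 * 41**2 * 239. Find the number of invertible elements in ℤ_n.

11252925600

φ(11968802369) = 11968802369 · (1 − 1/31) · (1 − 1/41) · (1 − 1/239)
       = 11968802369 · 285600/303769 = 11252925600.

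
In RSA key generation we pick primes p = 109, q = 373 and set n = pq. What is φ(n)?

40176

φ(n) = (p − 1)(q − 1) = (109−1)(373−1) = 108·372 = 40176.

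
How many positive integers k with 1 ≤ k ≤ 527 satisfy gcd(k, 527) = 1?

480

Factor 527: 527 = 17 × 31.
φ(17) = 17 − 1 = 16.
φ(31) = 31 − 1 = 30.
φ(527) = 16 × 30 = 480.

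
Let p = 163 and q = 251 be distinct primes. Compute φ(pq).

φ(40913) = 40913 · (1 − 1/163) · (1 − 1/251)
       = 40913 · 40500/40913 = 40500.

40500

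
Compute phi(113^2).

12656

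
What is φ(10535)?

10535 = 5 · 7**2 · 43.
φ(5) = 5 − 1 = 4.
φ(7^2) = 7^2 − 7^1 = 49 − 7 = 42.
φ(43) = 43 − 1 = 42.
φ(10535) = 4 × 42 × 42 = 7056.

7056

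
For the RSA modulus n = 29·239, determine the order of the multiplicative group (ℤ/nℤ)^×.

6664

φ(6931) = 6931 · (1 − 1/29) · (1 − 1/239)
       = 6931 · 6664/6931 = 6664.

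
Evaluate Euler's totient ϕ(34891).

31680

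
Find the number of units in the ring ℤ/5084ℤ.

Prime factorization: 5084 = 2^2 × 31 × 41.
φ(5084) = 5084 · (1 − 1/2) · (1 − 1/31) · (1 − 1/41)
       = 5084 · 1200/2542 = 2400.

2400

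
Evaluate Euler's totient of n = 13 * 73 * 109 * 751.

69984000

φ(77684191) = 77684191 · (1 − 1/13) · (1 − 1/73) · (1 − 1/109) · (1 − 1/751)
       = 77684191 · 69984000/77684191 = 69984000.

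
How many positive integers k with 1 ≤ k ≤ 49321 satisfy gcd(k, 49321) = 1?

First factor: 49321 = 31 × 37 × 43.
φ(31) = 31 − 1 = 30.
φ(37) = 37 − 1 = 36.
φ(43) = 43 − 1 = 42.
Multiply: 30 · 36 · 42 = 45360.

45360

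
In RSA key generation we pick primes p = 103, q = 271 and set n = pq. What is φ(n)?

27540

φ(n) = (p − 1)(q − 1) = (103−1)(271−1) = 102·270 = 27540.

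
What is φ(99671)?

76800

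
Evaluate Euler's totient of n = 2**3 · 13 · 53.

2496

φ(2^3) = 2^3 − 2^2 = 8 − 4 = 4.
φ(13) = 13 − 1 = 12.
φ(53) = 53 − 1 = 52.
Multiply: 4 · 12 · 52 = 2496.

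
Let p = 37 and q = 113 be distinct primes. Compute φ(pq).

4032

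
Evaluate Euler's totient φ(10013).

First factor: 10013 = 17 × 19 × 31.
φ(17) = 17 − 1 = 16.
φ(19) = 19 − 1 = 18.
φ(31) = 31 − 1 = 30.
Multiply: 16 · 18 · 30 = 8640.

8640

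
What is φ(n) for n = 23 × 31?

φ(713) = 713 · (1 − 1/23) · (1 − 1/31)
       = 713 · 660/713 = 660.

660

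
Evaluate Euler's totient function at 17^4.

78608

φ(17^4) = 17^3·(17−1) = 4913·16 = 78608.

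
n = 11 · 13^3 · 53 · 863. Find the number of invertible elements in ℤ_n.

φ(11) = 11 − 1 = 10.
φ(13^3) = 13^3 − 13^2 = 2197 − 169 = 2028.
φ(53) = 53 − 1 = 52.
φ(863) = 863 − 1 = 862.
φ(1105374413) = 10 × 2028 × 52 × 862 = 909030720.

909030720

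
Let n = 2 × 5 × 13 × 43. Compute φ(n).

2016

φ(5590) = 5590 · (1 − 1/2) · (1 − 1/5) · (1 − 1/13) · (1 − 1/43)
       = 5590 · 2016/5590 = 2016.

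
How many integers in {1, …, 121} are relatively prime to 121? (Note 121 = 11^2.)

110

φ(11^2) = 11^2 − 11^1 = 121 − 11 = 110.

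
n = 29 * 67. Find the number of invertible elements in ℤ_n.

φ(29) = 29 − 1 = 28.
φ(67) = 67 − 1 = 66.
φ(1943) = 28 × 66 = 1848.

1848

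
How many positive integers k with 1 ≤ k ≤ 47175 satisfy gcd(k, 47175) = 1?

Factor 47175: 47175 = 3 · 5**2 · 17 · 37.
φ(47175) = 47175 · (1 − 1/3) · (1 − 1/5) · (1 − 1/17) · (1 − 1/37)
       = 47175 · 4608/9435 = 23040.

23040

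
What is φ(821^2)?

673220

φ(821^2) = 821^1·(821−1) = 821·820 = 673220.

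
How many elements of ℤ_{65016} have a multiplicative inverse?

18144

65016 = 2**3 * 3**3 * 7 * 43.
φ(2^3) = 2^2·(2−1) = 4·1 = 4.
φ(3^3) = 3^2·(3−1) = 9·2 = 18.
φ(7) = 7 − 1 = 6.
φ(43) = 43 − 1 = 42.
φ(65016) = 4 × 18 × 6 × 42 = 18144.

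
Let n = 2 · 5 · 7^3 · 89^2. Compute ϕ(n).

9210432

φ(2) = 2 − 1 = 1.
φ(5) = 5 − 1 = 4.
φ(7^3) = 7^3 − 7^2 = 343 − 49 = 294.
φ(89^2) = 89^2 − 89^1 = 7921 − 89 = 7832.
φ(27169030) = 1 × 4 × 294 × 7832 = 9210432.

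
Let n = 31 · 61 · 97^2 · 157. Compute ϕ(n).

φ(2793409783) = 2793409783 · (1 − 1/31) · (1 − 1/61) · (1 − 1/97) · (1 − 1/157)
       = 2793409783 · 26956800/28798039 = 2614809600.

2614809600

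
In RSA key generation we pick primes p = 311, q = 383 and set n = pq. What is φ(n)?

For distinct primes, φ(pq) = (p−1)(q−1) = 310 × 382 = 118420.

118420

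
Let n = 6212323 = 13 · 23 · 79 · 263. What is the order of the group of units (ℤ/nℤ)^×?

φ(6212323) = 6212323 · (1 − 1/13) · (1 − 1/23) · (1 − 1/79) · (1 − 1/263)
       = 6212323 · 5395104/6212323 = 5395104.

5395104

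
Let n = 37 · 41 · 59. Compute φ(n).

83520

φ(37) = 37 − 1 = 36.
φ(41) = 41 − 1 = 40.
φ(59) = 59 − 1 = 58.
φ(89503) = 36 × 40 × 58 = 83520.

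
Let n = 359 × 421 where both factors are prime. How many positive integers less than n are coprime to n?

φ(pq) = (p−1)(q−1) = 358 · 420 = 150360.

150360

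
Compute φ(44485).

28800

First factor: 44485 = 5 · 7 · 31 · 41.
φ(5) = 5 − 1 = 4.
φ(7) = 7 − 1 = 6.
φ(31) = 31 − 1 = 30.
φ(41) = 41 − 1 = 40.
Since φ is multiplicative, φ(44485) = 4 · 6 · 30 · 40 = 28800.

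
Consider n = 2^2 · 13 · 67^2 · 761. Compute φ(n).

φ(177638708) = 177638708 · (1 − 1/2) · (1 − 1/13) · (1 − 1/67) · (1 − 1/761)
       = 177638708 · 601920/1325662 = 80657280.

80657280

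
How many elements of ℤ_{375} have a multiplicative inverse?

375 = 3 · 5^3.
φ(3) = 3 − 1 = 2.
φ(5^3) = 5^3 − 5^2 = 125 − 25 = 100.
Multiply: 2 · 100 = 200.

200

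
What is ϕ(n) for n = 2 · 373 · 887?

329592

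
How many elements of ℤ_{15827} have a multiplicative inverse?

First factor: 15827 = 7^2 × 17 × 19.
φ(7^2) = 7^2 − 7^1 = 49 − 7 = 42.
φ(17) = 17 − 1 = 16.
φ(19) = 19 − 1 = 18.
φ(15827) = 42 × 16 × 18 = 12096.

12096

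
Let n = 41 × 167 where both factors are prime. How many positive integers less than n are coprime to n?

6640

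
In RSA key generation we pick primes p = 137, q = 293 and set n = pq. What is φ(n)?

39712

φ(pq) = (p−1)(q−1) = 136 · 292 = 39712.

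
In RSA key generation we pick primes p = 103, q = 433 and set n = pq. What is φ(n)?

44064

φ(pq) = (p−1)(q−1) = 102 · 432 = 44064.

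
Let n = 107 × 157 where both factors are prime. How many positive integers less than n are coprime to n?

16536

φ(16799) = 16799 · (1 − 1/107) · (1 − 1/157)
       = 16799 · 16536/16799 = 16536.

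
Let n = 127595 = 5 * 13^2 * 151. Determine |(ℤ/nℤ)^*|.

93600

φ(5) = 5 − 1 = 4.
φ(13^2) = 13^2 − 13^1 = 169 − 13 = 156.
φ(151) = 151 − 1 = 150.
φ(127595) = 4 × 156 × 150 = 93600.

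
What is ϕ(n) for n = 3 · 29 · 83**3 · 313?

9869897856

φ(3) = 3 − 1 = 2.
φ(29) = 29 − 1 = 28.
φ(83^3) = 83^3 − 83^2 = 571787 − 6889 = 564898.
φ(313) = 313 − 1 = 312.
φ(15570331797) = 2 × 28 × 564898 × 312 = 9869897856.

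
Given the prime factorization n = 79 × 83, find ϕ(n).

φ(79) = 79 − 1 = 78.
φ(83) = 83 − 1 = 82.
Multiply: 78 · 82 = 6396.

6396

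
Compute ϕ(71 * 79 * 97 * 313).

φ(170294849) = 170294849 · (1 − 1/71) · (1 − 1/79) · (1 − 1/97) · (1 − 1/313)
       = 170294849 · 163537920/170294849 = 163537920.

163537920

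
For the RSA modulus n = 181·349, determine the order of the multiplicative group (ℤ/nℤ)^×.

62640

φ(181) = 181 − 1 = 180.
φ(349) = 349 − 1 = 348.
Since φ is multiplicative, φ(63169) = 180 · 348 = 62640.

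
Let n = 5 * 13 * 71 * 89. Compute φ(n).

295680

φ(5) = 5 − 1 = 4.
φ(13) = 13 − 1 = 12.
φ(71) = 71 − 1 = 70.
φ(89) = 89 − 1 = 88.
Multiply: 4 · 12 · 70 · 88 = 295680.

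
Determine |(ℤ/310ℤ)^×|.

First factor: 310 = 2 * 5 * 31.
φ(2) = 2 − 1 = 1.
φ(5) = 5 − 1 = 4.
φ(31) = 31 − 1 = 30.
Since φ is multiplicative, φ(310) = 1 · 4 · 30 = 120.

120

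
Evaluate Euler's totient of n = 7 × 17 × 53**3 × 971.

13601852160

φ(17202588473) = 17202588473 · (1 − 1/7) · (1 − 1/17) · (1 − 1/53) · (1 − 1/971)
       = 17202588473 · 4842240/6124097 = 13601852160.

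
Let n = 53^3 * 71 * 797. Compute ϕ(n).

8138908960

φ(8424502799) = 8424502799 · (1 − 1/53) · (1 − 1/71) · (1 − 1/797)
       = 8424502799 · 2897440/2999111 = 8138908960.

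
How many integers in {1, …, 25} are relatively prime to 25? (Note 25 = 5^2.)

20

φ(25) = 25 · (1 − 1/5)
       = 25 · 4/5 = 20.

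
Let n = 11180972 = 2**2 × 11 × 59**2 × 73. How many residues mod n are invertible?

φ(11180972) = 11180972 · (1 − 1/2) · (1 − 1/11) · (1 − 1/59) · (1 − 1/73)
       = 11180972 · 41760/94754 = 4927680.

4927680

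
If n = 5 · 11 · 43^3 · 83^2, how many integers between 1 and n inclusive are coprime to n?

21141613920

φ(5) = 5 − 1 = 4.
φ(11) = 11 − 1 = 10.
φ(43^3) = 43^3 − 43^2 = 79507 − 1849 = 77658.
φ(83^2) = 83^1·(83−1) = 83·82 = 6806.
φ(30124804765) = 4 × 10 × 77658 × 6806 = 21141613920.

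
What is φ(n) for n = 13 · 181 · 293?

630720

φ(689429) = 689429 · (1 − 1/13) · (1 − 1/181) · (1 − 1/293)
       = 689429 · 630720/689429 = 630720.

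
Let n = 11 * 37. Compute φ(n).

360

φ(11) = 11 − 1 = 10.
φ(37) = 37 − 1 = 36.
Since φ is multiplicative, φ(407) = 10 · 36 = 360.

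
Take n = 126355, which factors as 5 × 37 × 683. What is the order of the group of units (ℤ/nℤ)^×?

98208

φ(126355) = 126355 · (1 − 1/5) · (1 − 1/37) · (1 − 1/683)
       = 126355 · 98208/126355 = 98208.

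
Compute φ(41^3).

φ(68921) = 68921 · (1 − 1/41)
       = 68921 · 40/41 = 67240.

67240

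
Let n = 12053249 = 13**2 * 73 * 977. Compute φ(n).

φ(12053249) = 12053249 · (1 − 1/13) · (1 − 1/73) · (1 − 1/977)
       = 12053249 · 843264/927173 = 10962432.

10962432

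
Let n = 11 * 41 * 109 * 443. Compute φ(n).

19094400

φ(21777437) = 21777437 · (1 − 1/11) · (1 − 1/41) · (1 − 1/109) · (1 − 1/443)
       = 21777437 · 19094400/21777437 = 19094400.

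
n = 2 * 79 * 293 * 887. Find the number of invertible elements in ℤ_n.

φ(41062778) = 41062778 · (1 − 1/2) · (1 − 1/79) · (1 − 1/293) · (1 − 1/887)
       = 41062778 · 20179536/41062778 = 20179536.

20179536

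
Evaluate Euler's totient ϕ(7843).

6600

Factor 7843: 7843 = 11 × 23 × 31.
φ(11) = 11 − 1 = 10.
φ(23) = 23 − 1 = 22.
φ(31) = 31 − 1 = 30.
Since φ is multiplicative, φ(7843) = 10 · 22 · 30 = 6600.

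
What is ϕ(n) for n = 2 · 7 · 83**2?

40836

φ(2) = 2 − 1 = 1.
φ(7) = 7 − 1 = 6.
φ(83^2) = 83^2 − 83^1 = 6889 − 83 = 6806.
Since φ is multiplicative, φ(96446) = 1 · 6 · 6806 = 40836.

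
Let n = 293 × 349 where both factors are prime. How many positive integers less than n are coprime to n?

101616

φ(n) = (p − 1)(q − 1) = (293−1)(349−1) = 292·348 = 101616.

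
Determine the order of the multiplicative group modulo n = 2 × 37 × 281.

φ(2) = 2 − 1 = 1.
φ(37) = 37 − 1 = 36.
φ(281) = 281 − 1 = 280.
Since φ is multiplicative, φ(20794) = 1 · 36 · 280 = 10080.

10080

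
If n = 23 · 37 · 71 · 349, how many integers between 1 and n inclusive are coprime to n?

φ(23) = 23 − 1 = 22.
φ(37) = 37 − 1 = 36.
φ(71) = 71 − 1 = 70.
φ(349) = 349 − 1 = 348.
Since φ is multiplicative, φ(21086929) = 22 · 36 · 70 · 348 = 19293120.

19293120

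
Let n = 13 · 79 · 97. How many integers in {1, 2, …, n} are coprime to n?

φ(99619) = 99619 · (1 − 1/13) · (1 − 1/79) · (1 − 1/97)
       = 99619 · 89856/99619 = 89856.

89856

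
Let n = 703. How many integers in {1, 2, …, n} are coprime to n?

648

703 = 19 · 37.
φ(703) = 703 · (1 − 1/19) · (1 − 1/37)
       = 703 · 648/703 = 648.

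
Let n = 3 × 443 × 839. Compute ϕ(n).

φ(3) = 3 − 1 = 2.
φ(443) = 443 − 1 = 442.
φ(839) = 839 − 1 = 838.
Multiply: 2 · 442 · 838 = 740792.

740792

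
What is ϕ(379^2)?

φ(379^2) = 379^2 − 379^1 = 143641 − 379 = 143262.

143262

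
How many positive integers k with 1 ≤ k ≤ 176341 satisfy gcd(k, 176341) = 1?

140800

First factor: 176341 = 11 × 17 × 23 × 41.
φ(11) = 11 − 1 = 10.
φ(17) = 17 − 1 = 16.
φ(23) = 23 − 1 = 22.
φ(41) = 41 − 1 = 40.
Multiply: 10 · 16 · 22 · 40 = 140800.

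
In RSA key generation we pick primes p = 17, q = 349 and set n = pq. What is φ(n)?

φ(5933) = 5933 · (1 − 1/17) · (1 − 1/349)
       = 5933 · 5568/5933 = 5568.

5568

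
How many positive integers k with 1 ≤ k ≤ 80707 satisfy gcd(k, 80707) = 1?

80707 = 11^2 · 23 · 29.
φ(80707) = 80707 · (1 − 1/11) · (1 − 1/23) · (1 − 1/29)
       = 80707 · 6160/7337 = 67760.

67760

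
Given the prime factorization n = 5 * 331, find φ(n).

1320

φ(1655) = 1655 · (1 − 1/5) · (1 − 1/331)
       = 1655 · 1320/1655 = 1320.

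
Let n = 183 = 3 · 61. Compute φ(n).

φ(183) = 183 · (1 − 1/3) · (1 − 1/61)
       = 183 · 120/183 = 120.

120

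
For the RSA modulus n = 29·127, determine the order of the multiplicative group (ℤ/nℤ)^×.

3528

φ(3683) = 3683 · (1 − 1/29) · (1 − 1/127)
       = 3683 · 3528/3683 = 3528.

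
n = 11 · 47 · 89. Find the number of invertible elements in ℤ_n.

40480

φ(46013) = 46013 · (1 − 1/11) · (1 − 1/47) · (1 − 1/89)
       = 46013 · 40480/46013 = 40480.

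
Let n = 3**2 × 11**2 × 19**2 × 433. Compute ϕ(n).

φ(170224857) = 170224857 · (1 − 1/3) · (1 − 1/11) · (1 − 1/19) · (1 − 1/433)
       = 170224857 · 155520/271491 = 97511040.

97511040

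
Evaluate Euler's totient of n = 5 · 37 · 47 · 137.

900864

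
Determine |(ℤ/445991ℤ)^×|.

340704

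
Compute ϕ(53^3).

φ(53^3) = 53^2·(53−1) = 2809·52 = 146068.

146068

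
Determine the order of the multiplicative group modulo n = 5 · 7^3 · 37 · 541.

φ(5) = 5 − 1 = 4.
φ(7^3) = 7^2·(7−1) = 49·6 = 294.
φ(37) = 37 − 1 = 36.
φ(541) = 541 − 1 = 540.
Multiply: 4 · 294 · 36 · 540 = 22861440.

22861440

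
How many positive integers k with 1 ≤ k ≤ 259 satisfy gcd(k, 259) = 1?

216

Prime factorization: 259 = 7 * 37.
φ(259) = 259 · (1 − 1/7) · (1 − 1/37)
       = 259 · 216/259 = 216.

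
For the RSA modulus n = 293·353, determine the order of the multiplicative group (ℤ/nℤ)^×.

102784

For distinct primes, φ(pq) = (p−1)(q−1) = 292 × 352 = 102784.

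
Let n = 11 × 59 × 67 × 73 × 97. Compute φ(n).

φ(307903123) = 307903123 · (1 − 1/11) · (1 − 1/59) · (1 − 1/67) · (1 − 1/73) · (1 − 1/97)
       = 307903123 · 264591360/307903123 = 264591360.

264591360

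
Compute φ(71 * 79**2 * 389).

167359920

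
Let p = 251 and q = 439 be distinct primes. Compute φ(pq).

109500

φ(pq) = (p−1)(q−1) = 250 · 438 = 109500.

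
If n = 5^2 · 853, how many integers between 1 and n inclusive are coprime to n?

φ(5^2) = 5^1·(5−1) = 5·4 = 20.
φ(853) = 853 − 1 = 852.
Since φ is multiplicative, φ(21325) = 20 · 852 = 17040.

17040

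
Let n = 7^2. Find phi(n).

φ(7^2) = 7^1·(7−1) = 7·6 = 42.

42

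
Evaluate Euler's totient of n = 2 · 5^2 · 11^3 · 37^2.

φ(2) = 2 − 1 = 1.
φ(5^2) = 5^1·(5−1) = 5·4 = 20.
φ(11^3) = 11^2·(11−1) = 121·10 = 1210.
φ(37^2) = 37^2 − 37^1 = 1369 − 37 = 1332.
Multiply: 1 · 20 · 1210 · 1332 = 32234400.

32234400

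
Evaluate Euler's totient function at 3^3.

18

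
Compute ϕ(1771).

Prime factorization: 1771 = 7 · 11 · 23.
φ(7) = 7 − 1 = 6.
φ(11) = 11 − 1 = 10.
φ(23) = 23 − 1 = 22.
Multiply: 6 · 10 · 22 = 1320.

1320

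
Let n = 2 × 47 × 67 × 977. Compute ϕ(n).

φ(2) = 2 − 1 = 1.
φ(47) = 47 − 1 = 46.
φ(67) = 67 − 1 = 66.
φ(977) = 977 − 1 = 976.
Since φ is multiplicative, φ(6153146) = 1 · 46 · 66 · 976 = 2963136.

2963136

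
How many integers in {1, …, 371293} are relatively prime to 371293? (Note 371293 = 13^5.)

342732

φ(371293) = 371293 · (1 − 1/13)
       = 371293 · 12/13 = 342732.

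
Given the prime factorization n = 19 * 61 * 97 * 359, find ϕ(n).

37117440

φ(40359857) = 40359857 · (1 − 1/19) · (1 − 1/61) · (1 − 1/97) · (1 − 1/359)
       = 40359857 · 37117440/40359857 = 37117440.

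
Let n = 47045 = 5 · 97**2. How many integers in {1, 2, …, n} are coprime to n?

37248

φ(5) = 5 − 1 = 4.
φ(97^2) = 97^2 − 97^1 = 9409 − 97 = 9312.
φ(47045) = 4 × 9312 = 37248.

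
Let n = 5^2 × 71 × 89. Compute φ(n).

φ(157975) = 157975 · (1 − 1/5) · (1 − 1/71) · (1 − 1/89)
       = 157975 · 24640/31595 = 123200.

123200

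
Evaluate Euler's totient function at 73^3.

383688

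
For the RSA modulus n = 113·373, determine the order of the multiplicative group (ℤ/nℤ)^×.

41664

φ(pq) = (p−1)(q−1) = 112 · 372 = 41664.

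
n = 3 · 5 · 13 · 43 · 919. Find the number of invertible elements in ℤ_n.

φ(7705815) = 7705815 · (1 − 1/3) · (1 − 1/5) · (1 − 1/13) · (1 − 1/43) · (1 − 1/919)
       = 7705815 · 3701376/7705815 = 3701376.

3701376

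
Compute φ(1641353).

1641353 = 7^2 * 19 * 41 * 43.
φ(1641353) = 1641353 · (1 − 1/7) · (1 − 1/19) · (1 − 1/41) · (1 − 1/43)
       = 1641353 · 181440/234479 = 1270080.

1270080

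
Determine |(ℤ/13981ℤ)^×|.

12000

Prime factorization: 13981 = 11 * 31 * 41.
φ(11) = 11 − 1 = 10.
φ(31) = 31 − 1 = 30.
φ(41) = 41 − 1 = 40.
φ(13981) = 10 × 30 × 40 = 12000.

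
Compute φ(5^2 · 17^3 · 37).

φ(4544525) = 4544525 · (1 − 1/5) · (1 − 1/17) · (1 − 1/37)
       = 4544525 · 2304/3145 = 3329280.

3329280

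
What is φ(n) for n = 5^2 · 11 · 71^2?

φ(1386275) = 1386275 · (1 − 1/5) · (1 − 1/11) · (1 − 1/71)
       = 1386275 · 2800/3905 = 994000.

994000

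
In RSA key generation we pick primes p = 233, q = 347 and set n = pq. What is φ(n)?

φ(80851) = 80851 · (1 − 1/233) · (1 − 1/347)
       = 80851 · 80272/80851 = 80272.

80272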